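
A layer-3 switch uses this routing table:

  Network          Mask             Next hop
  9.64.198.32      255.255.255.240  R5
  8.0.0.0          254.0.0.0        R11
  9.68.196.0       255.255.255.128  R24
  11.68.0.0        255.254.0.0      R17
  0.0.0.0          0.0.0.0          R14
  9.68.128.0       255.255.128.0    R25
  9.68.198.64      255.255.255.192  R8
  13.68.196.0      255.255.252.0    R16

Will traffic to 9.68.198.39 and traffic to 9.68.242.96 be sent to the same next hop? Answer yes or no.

yes

9.68.198.39: longest match 9.68.128.0/17 -> R25
9.68.242.96: longest match 9.68.128.0/17 -> R25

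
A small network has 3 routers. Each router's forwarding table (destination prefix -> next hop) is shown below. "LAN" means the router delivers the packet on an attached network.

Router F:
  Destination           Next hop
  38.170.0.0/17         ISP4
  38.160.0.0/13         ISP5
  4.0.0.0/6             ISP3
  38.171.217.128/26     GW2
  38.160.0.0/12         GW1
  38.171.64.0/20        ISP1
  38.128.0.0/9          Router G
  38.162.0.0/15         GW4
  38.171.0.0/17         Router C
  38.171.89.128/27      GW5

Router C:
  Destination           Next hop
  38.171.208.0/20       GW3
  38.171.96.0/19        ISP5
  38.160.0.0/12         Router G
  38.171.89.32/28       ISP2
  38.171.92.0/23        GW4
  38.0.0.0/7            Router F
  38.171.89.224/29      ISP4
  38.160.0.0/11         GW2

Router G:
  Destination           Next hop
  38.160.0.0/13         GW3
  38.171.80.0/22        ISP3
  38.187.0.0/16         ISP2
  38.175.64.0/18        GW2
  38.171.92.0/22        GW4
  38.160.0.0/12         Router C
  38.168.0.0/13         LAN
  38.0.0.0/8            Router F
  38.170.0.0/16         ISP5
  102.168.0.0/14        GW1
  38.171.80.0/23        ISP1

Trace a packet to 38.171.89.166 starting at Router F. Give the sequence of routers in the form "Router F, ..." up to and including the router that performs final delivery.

At Router F: longest match for 38.171.89.166 is 38.171.0.0/17 -> Router C
At Router C: longest match for 38.171.89.166 is 38.160.0.0/12 -> Router G
At Router G: longest match for 38.171.89.166 is 38.168.0.0/13 -> LAN

Router F, Router C, Router G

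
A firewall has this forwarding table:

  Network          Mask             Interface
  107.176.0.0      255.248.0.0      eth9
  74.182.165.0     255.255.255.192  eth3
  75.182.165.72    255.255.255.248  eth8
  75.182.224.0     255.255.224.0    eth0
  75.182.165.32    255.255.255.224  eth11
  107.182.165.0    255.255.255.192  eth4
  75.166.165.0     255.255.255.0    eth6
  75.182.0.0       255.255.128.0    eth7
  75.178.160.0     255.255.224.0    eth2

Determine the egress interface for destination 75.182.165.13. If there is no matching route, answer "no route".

No entry's prefix contains 75.182.165.13; there is no default route.

no route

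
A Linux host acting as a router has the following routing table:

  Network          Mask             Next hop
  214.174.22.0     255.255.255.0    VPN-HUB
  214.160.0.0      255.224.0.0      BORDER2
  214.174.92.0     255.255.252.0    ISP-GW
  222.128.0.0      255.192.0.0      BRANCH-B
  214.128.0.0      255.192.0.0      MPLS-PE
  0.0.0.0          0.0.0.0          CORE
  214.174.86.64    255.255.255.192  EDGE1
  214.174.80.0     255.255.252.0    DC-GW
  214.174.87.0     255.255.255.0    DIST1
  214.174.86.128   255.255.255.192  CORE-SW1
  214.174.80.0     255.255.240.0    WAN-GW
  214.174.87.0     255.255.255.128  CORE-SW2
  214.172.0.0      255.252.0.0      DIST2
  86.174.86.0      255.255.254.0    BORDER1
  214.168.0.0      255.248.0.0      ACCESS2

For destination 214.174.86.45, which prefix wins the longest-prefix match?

214.174.80.0/20

Entries matching 214.174.86.45:
  0.0.0.0/0 (default, matches everything)
  214.128.0.0/10 (214.128.0.0 - 214.191.255.255)
  214.160.0.0/11 (214.160.0.0 - 214.191.255.255)
  214.168.0.0/13 (214.168.0.0 - 214.175.255.255)
  214.172.0.0/14 (214.172.0.0 - 214.175.255.255)
  214.174.80.0/20 (214.174.80.0 - 214.174.95.255)
Most specific is 214.174.80.0/20.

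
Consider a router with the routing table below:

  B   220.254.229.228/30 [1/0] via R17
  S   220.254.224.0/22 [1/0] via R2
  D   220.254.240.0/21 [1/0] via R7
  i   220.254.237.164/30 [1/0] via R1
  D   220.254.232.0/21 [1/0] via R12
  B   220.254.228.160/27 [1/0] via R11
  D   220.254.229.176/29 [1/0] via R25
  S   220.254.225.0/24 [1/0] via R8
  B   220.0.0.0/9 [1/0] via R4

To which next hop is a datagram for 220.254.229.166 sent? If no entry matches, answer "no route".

No entry's prefix contains 220.254.229.166; there is no default route.

no route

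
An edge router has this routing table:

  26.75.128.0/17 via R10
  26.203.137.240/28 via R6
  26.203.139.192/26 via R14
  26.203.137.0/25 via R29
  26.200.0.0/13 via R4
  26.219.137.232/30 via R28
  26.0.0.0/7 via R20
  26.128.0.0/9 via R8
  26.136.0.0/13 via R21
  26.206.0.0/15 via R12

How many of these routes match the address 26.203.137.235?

Prefixes containing 26.203.137.235:
  26.0.0.0/7 (26.0.0.0 - 27.255.255.255)
  26.128.0.0/9 (26.128.0.0 - 26.255.255.255)
  26.200.0.0/13 (26.200.0.0 - 26.207.255.255)
Total matching entries: 3.

3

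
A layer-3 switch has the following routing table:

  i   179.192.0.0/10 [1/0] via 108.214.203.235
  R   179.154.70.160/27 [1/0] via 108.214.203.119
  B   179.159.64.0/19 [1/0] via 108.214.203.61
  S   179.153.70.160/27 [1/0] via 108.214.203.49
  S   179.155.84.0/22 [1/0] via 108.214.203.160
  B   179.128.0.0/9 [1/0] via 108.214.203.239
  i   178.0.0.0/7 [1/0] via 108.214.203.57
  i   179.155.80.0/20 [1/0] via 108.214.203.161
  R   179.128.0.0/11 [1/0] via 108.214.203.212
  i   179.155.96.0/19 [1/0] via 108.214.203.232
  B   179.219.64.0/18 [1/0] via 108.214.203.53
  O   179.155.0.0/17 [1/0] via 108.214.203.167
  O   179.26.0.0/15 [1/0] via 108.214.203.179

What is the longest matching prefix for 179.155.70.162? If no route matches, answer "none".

Entries matching 179.155.70.162:
  178.0.0.0/7 (178.0.0.0 - 179.255.255.255)
  179.128.0.0/9 (179.128.0.0 - 179.255.255.255)
  179.128.0.0/11 (179.128.0.0 - 179.159.255.255)
  179.155.0.0/17 (179.155.0.0 - 179.155.127.255)
Most specific is 179.155.0.0/17.

179.155.0.0/17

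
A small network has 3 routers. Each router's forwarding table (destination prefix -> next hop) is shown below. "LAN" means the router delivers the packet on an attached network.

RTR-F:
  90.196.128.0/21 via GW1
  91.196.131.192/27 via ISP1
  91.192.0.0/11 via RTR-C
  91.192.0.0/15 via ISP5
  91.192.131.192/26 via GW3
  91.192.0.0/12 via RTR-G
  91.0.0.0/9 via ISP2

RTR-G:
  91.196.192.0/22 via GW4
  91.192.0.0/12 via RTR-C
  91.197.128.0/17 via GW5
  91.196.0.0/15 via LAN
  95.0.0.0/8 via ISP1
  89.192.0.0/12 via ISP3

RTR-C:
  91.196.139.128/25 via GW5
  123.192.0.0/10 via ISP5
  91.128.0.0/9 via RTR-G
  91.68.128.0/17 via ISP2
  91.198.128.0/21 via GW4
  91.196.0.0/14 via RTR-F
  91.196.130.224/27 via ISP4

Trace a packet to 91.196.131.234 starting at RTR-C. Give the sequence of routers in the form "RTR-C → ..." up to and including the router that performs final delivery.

At RTR-C: longest match for 91.196.131.234 is 91.196.0.0/14 -> RTR-F
At RTR-F: longest match for 91.196.131.234 is 91.192.0.0/12 -> RTR-G
At RTR-G: longest match for 91.196.131.234 is 91.196.0.0/15 -> LAN

RTR-C → RTR-F → RTR-G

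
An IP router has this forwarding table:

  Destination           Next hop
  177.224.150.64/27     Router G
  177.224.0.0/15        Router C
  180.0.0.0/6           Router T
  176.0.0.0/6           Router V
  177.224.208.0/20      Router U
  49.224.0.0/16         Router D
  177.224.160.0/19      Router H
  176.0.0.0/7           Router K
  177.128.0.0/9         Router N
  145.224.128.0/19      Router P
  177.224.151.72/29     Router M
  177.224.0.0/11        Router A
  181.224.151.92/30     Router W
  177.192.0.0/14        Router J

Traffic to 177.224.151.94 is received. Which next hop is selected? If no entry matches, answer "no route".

Router C

Routes whose prefix contains 177.224.151.94:
  176.0.0.0/6 (176.0.0.0 - 179.255.255.255) -> Router V
  176.0.0.0/7 (176.0.0.0 - 177.255.255.255) -> Router K
  177.128.0.0/9 (177.128.0.0 - 177.255.255.255) -> Router N
  177.224.0.0/11 (177.224.0.0 - 177.255.255.255) -> Router A
  177.224.0.0/15 (177.224.0.0 - 177.225.255.255) -> Router C
More-specific entries that do NOT match:
  181.224.151.92/30 (181.224.151.92 - 181.224.151.95) does not contain 177.224.151.94
  177.224.151.72/29 (177.224.151.72 - 177.224.151.79) does not contain 177.224.151.94
  177.224.150.64/27 (177.224.150.64 - 177.224.150.95) does not contain 177.224.151.94
  177.224.208.0/20 (177.224.208.0 - 177.224.223.255) does not contain 177.224.151.94
  177.224.160.0/19 (177.224.160.0 - 177.224.191.255) does not contain 177.224.151.94
  145.224.128.0/19 (145.224.128.0 - 145.224.159.255) does not contain 177.224.151.94
  49.224.0.0/16 (49.224.0.0 - 49.224.255.255) does not contain 177.224.151.94
Longest matching prefix is /15 -> next hop Router C.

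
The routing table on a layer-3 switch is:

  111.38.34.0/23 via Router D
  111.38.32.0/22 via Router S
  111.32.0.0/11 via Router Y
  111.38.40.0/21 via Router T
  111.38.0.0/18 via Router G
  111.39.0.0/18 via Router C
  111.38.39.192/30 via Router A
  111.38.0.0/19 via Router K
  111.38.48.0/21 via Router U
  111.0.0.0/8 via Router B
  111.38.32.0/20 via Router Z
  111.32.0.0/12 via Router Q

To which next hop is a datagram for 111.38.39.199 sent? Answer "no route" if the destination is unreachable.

Router Z

Routes whose prefix contains 111.38.39.199:
  111.0.0.0/8 (111.0.0.0 - 111.255.255.255) -> Router B
  111.32.0.0/11 (111.32.0.0 - 111.63.255.255) -> Router Y
  111.32.0.0/12 (111.32.0.0 - 111.47.255.255) -> Router Q
  111.38.0.0/18 (111.38.0.0 - 111.38.63.255) -> Router G
  111.38.32.0/20 (111.38.32.0 - 111.38.47.255) -> Router Z
More-specific entries that do NOT match:
  111.38.39.192/30 (111.38.39.192 - 111.38.39.195) does not contain 111.38.39.199
  111.38.34.0/23 (111.38.34.0 - 111.38.35.255) does not contain 111.38.39.199
  111.38.32.0/22 (111.38.32.0 - 111.38.35.255) does not contain 111.38.39.199
  111.38.40.0/21 (111.38.40.0 - 111.38.47.255) does not contain 111.38.39.199
  111.38.48.0/21 (111.38.48.0 - 111.38.55.255) does not contain 111.38.39.199
Longest matching prefix is /20 -> next hop Router Z.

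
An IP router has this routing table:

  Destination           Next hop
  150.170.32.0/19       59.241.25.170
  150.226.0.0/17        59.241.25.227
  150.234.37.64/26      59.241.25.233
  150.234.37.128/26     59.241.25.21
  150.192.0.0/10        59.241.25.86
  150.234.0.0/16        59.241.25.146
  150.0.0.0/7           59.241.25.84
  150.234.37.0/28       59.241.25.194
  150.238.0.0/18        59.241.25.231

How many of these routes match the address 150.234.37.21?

3

Prefixes containing 150.234.37.21:
  150.0.0.0/7 (150.0.0.0 - 151.255.255.255)
  150.192.0.0/10 (150.192.0.0 - 150.255.255.255)
  150.234.0.0/16 (150.234.0.0 - 150.234.255.255)
Total matching entries: 3.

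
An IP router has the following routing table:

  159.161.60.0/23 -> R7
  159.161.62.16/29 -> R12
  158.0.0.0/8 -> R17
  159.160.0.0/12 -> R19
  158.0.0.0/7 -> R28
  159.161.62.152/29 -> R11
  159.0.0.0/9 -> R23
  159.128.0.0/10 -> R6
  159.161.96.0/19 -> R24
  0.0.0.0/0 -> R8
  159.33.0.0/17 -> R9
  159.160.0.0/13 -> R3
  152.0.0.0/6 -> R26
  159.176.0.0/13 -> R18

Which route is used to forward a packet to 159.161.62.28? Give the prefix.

159.160.0.0/13

Entries matching 159.161.62.28:
  0.0.0.0/0 (default, matches everything)
  158.0.0.0/7 (158.0.0.0 - 159.255.255.255)
  159.128.0.0/10 (159.128.0.0 - 159.191.255.255)
  159.160.0.0/12 (159.160.0.0 - 159.175.255.255)
  159.160.0.0/13 (159.160.0.0 - 159.167.255.255)
Most specific is 159.160.0.0/13.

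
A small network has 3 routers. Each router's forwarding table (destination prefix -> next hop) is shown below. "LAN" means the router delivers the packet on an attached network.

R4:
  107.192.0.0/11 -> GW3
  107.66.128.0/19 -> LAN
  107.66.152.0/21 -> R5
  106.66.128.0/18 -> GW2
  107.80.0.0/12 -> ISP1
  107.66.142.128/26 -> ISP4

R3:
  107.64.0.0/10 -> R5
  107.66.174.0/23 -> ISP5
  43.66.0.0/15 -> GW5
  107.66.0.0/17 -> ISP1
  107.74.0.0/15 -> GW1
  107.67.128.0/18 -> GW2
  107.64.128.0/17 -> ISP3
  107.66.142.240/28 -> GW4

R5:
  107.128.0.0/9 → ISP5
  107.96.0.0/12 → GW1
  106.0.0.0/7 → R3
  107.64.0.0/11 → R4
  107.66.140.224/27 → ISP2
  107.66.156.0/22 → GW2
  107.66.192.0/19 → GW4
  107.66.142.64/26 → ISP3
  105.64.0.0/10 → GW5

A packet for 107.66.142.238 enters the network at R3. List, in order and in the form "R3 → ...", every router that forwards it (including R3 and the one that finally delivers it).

At R3: longest match for 107.66.142.238 is 107.64.0.0/10 -> R5
At R5: longest match for 107.66.142.238 is 107.64.0.0/11 -> R4
At R4: longest match for 107.66.142.238 is 107.66.128.0/19 -> LAN

R3 → R5 → R4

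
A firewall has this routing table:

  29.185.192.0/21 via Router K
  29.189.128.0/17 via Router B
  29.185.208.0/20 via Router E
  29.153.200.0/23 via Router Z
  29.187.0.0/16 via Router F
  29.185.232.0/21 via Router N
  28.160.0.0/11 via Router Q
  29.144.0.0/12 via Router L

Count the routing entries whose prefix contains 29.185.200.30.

0

No listed prefix contains 29.185.200.30.
Total matching entries: 0.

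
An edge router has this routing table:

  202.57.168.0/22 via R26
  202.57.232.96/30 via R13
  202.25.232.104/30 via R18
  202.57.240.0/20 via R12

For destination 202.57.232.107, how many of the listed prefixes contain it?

0

No listed prefix contains 202.57.232.107.
Total matching entries: 0.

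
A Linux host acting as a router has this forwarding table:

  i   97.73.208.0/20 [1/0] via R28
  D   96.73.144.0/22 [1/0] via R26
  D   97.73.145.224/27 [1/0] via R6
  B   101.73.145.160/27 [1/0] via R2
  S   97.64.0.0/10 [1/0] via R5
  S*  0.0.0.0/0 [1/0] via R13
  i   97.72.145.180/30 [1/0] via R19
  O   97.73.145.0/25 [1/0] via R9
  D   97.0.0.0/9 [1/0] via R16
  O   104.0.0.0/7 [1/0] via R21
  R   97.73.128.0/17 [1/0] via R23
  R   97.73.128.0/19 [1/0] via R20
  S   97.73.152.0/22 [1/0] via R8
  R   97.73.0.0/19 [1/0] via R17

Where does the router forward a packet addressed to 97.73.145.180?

R20

Routes whose prefix contains 97.73.145.180:
  0.0.0.0/0 (default, matches everything) -> R13
  97.0.0.0/9 (97.0.0.0 - 97.127.255.255) -> R16
  97.64.0.0/10 (97.64.0.0 - 97.127.255.255) -> R5
  97.73.128.0/17 (97.73.128.0 - 97.73.255.255) -> R23
  97.73.128.0/19 (97.73.128.0 - 97.73.159.255) -> R20
More-specific entries that do NOT match:
  97.72.145.180/30 (97.72.145.180 - 97.72.145.183) does not contain 97.73.145.180
  97.73.145.224/27 (97.73.145.224 - 97.73.145.255) does not contain 97.73.145.180
  101.73.145.160/27 (101.73.145.160 - 101.73.145.191) does not contain 97.73.145.180
  97.73.145.0/25 (97.73.145.0 - 97.73.145.127) does not contain 97.73.145.180
  96.73.144.0/22 (96.73.144.0 - 96.73.147.255) does not contain 97.73.145.180
  97.73.152.0/22 (97.73.152.0 - 97.73.155.255) does not contain 97.73.145.180
  97.73.208.0/20 (97.73.208.0 - 97.73.223.255) does not contain 97.73.145.180
Longest matching prefix is /19 -> next hop R20.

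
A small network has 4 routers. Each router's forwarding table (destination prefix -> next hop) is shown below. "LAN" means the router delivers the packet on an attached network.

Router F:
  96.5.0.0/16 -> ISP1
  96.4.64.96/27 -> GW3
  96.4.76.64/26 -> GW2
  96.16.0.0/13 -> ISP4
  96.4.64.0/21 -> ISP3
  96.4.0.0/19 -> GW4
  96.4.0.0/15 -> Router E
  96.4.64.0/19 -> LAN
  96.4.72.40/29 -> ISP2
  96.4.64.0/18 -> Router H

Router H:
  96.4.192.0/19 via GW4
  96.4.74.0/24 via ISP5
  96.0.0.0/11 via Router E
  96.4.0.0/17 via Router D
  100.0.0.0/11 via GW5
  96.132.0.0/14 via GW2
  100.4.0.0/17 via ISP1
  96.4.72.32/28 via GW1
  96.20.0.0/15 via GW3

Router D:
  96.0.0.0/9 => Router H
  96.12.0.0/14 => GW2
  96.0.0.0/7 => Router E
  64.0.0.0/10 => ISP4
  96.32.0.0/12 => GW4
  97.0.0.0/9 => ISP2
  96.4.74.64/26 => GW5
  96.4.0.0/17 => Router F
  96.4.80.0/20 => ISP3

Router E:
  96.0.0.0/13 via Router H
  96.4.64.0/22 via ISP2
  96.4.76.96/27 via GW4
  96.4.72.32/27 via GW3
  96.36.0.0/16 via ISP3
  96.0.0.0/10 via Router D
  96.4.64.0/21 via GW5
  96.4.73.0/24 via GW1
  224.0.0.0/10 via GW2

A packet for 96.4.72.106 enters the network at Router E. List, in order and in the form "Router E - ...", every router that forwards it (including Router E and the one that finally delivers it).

At Router E: longest match for 96.4.72.106 is 96.0.0.0/13 -> Router H
At Router H: longest match for 96.4.72.106 is 96.4.0.0/17 -> Router D
At Router D: longest match for 96.4.72.106 is 96.4.0.0/17 -> Router F
At Router F: longest match for 96.4.72.106 is 96.4.64.0/19 -> LAN

Router E - Router H - Router D - Router F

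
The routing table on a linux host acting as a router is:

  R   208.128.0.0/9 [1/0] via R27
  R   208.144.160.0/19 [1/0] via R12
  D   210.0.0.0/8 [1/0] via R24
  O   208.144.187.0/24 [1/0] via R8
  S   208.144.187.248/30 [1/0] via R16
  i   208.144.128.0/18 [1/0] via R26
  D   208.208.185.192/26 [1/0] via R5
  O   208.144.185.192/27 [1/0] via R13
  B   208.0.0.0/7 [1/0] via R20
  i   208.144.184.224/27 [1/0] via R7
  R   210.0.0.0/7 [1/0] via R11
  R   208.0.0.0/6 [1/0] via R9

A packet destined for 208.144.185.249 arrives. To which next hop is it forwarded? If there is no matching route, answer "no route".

Routes whose prefix contains 208.144.185.249:
  208.0.0.0/6 (208.0.0.0 - 211.255.255.255) -> R9
  208.0.0.0/7 (208.0.0.0 - 209.255.255.255) -> R20
  208.128.0.0/9 (208.128.0.0 - 208.255.255.255) -> R27
  208.144.128.0/18 (208.144.128.0 - 208.144.191.255) -> R26
  208.144.160.0/19 (208.144.160.0 - 208.144.191.255) -> R12
More-specific entries that do NOT match:
  208.144.187.248/30 (208.144.187.248 - 208.144.187.251) does not contain 208.144.185.249
  208.144.185.192/27 (208.144.185.192 - 208.144.185.223) does not contain 208.144.185.249
  208.144.184.224/27 (208.144.184.224 - 208.144.184.255) does not contain 208.144.185.249
  208.208.185.192/26 (208.208.185.192 - 208.208.185.255) does not contain 208.144.185.249
  208.144.187.0/24 (208.144.187.0 - 208.144.187.255) does not contain 208.144.185.249
Longest matching prefix is /19 -> next hop R12.

R12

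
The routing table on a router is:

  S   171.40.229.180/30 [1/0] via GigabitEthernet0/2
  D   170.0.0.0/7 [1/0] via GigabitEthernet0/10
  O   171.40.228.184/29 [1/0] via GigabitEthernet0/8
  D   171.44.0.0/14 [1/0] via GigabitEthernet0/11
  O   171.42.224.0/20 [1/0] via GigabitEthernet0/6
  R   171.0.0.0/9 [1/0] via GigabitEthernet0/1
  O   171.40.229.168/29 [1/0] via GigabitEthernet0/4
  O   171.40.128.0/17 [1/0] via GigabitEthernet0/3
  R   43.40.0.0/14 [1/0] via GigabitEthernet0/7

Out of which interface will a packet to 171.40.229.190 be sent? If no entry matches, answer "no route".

Routes whose prefix contains 171.40.229.190:
  170.0.0.0/7 (170.0.0.0 - 171.255.255.255) -> GigabitEthernet0/10
  171.0.0.0/9 (171.0.0.0 - 171.127.255.255) -> GigabitEthernet0/1
  171.40.128.0/17 (171.40.128.0 - 171.40.255.255) -> GigabitEthernet0/3
More-specific entries that do NOT match:
  171.40.229.180/30 (171.40.229.180 - 171.40.229.183) does not contain 171.40.229.190
  171.40.228.184/29 (171.40.228.184 - 171.40.228.191) does not contain 171.40.229.190
  171.40.229.168/29 (171.40.229.168 - 171.40.229.175) does not contain 171.40.229.190
  171.42.224.0/20 (171.42.224.0 - 171.42.239.255) does not contain 171.40.229.190
Longest matching prefix is /17 -> interface GigabitEthernet0/3.

GigabitEthernet0/3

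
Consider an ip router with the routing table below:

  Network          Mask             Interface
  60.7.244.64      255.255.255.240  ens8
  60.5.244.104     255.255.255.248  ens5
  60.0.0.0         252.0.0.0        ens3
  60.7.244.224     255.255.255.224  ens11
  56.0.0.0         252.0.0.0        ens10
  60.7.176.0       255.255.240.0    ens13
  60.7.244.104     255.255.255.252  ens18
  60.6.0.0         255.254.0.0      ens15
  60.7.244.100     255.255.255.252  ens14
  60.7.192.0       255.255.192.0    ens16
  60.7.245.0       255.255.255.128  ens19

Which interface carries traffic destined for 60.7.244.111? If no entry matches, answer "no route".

ens16

Routes whose prefix contains 60.7.244.111:
  60.0.0.0/6 (60.0.0.0 - 63.255.255.255) -> ens3
  60.6.0.0/15 (60.6.0.0 - 60.7.255.255) -> ens15
  60.7.192.0/18 (60.7.192.0 - 60.7.255.255) -> ens16
More-specific entries that do NOT match:
  60.7.244.104/30 (60.7.244.104 - 60.7.244.107) does not contain 60.7.244.111
  60.7.244.100/30 (60.7.244.100 - 60.7.244.103) does not contain 60.7.244.111
  60.5.244.104/29 (60.5.244.104 - 60.5.244.111) does not contain 60.7.244.111
  60.7.244.64/28 (60.7.244.64 - 60.7.244.79) does not contain 60.7.244.111
  60.7.244.224/27 (60.7.244.224 - 60.7.244.255) does not contain 60.7.244.111
  60.7.245.0/25 (60.7.245.0 - 60.7.245.127) does not contain 60.7.244.111
  60.7.176.0/20 (60.7.176.0 - 60.7.191.255) does not contain 60.7.244.111
Longest matching prefix is /18 -> interface ens16.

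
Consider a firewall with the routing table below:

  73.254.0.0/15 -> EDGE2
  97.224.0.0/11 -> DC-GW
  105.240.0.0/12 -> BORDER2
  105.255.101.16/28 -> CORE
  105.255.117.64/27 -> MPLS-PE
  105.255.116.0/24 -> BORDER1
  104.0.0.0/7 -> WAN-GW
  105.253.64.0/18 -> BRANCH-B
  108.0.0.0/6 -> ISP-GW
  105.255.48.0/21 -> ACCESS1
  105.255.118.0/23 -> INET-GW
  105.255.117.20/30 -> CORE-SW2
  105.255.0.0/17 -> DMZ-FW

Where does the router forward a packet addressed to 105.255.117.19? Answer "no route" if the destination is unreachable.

DMZ-FW

Routes whose prefix contains 105.255.117.19:
  104.0.0.0/7 (104.0.0.0 - 105.255.255.255) -> WAN-GW
  105.240.0.0/12 (105.240.0.0 - 105.255.255.255) -> BORDER2
  105.255.0.0/17 (105.255.0.0 - 105.255.127.255) -> DMZ-FW
More-specific entries that do NOT match:
  105.255.117.20/30 (105.255.117.20 - 105.255.117.23) does not contain 105.255.117.19
  105.255.101.16/28 (105.255.101.16 - 105.255.101.31) does not contain 105.255.117.19
  105.255.117.64/27 (105.255.117.64 - 105.255.117.95) does not contain 105.255.117.19
  105.255.116.0/24 (105.255.116.0 - 105.255.116.255) does not contain 105.255.117.19
  105.255.118.0/23 (105.255.118.0 - 105.255.119.255) does not contain 105.255.117.19
  105.255.48.0/21 (105.255.48.0 - 105.255.55.255) does not contain 105.255.117.19
  105.253.64.0/18 (105.253.64.0 - 105.253.127.255) does not contain 105.255.117.19
Longest matching prefix is /17 -> next hop DMZ-FW.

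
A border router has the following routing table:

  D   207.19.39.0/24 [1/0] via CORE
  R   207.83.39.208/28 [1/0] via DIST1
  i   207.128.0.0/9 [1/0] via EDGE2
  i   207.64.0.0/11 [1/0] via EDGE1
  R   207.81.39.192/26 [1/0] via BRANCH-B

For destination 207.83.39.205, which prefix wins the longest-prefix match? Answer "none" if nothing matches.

207.64.0.0/11

Entries matching 207.83.39.205:
  207.64.0.0/11 (207.64.0.0 - 207.95.255.255)
Most specific is 207.64.0.0/11.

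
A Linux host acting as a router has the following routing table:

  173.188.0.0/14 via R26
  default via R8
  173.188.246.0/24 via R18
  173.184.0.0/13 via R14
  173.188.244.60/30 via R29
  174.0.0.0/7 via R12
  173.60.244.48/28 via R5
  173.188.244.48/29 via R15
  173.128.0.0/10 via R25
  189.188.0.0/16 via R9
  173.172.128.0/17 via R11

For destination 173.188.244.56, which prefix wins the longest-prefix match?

Entries matching 173.188.244.56:
  0.0.0.0/0 (default, matches everything)
  173.128.0.0/10 (173.128.0.0 - 173.191.255.255)
  173.184.0.0/13 (173.184.0.0 - 173.191.255.255)
  173.188.0.0/14 (173.188.0.0 - 173.191.255.255)
Most specific is 173.188.0.0/14.

173.188.0.0/14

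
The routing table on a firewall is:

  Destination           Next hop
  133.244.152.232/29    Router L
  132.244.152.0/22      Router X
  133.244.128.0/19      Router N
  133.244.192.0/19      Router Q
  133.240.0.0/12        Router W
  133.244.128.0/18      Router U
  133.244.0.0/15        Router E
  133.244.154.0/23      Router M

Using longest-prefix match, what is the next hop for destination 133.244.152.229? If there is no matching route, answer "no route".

Routes whose prefix contains 133.244.152.229:
  133.240.0.0/12 (133.240.0.0 - 133.255.255.255) -> Router W
  133.244.0.0/15 (133.244.0.0 - 133.245.255.255) -> Router E
  133.244.128.0/18 (133.244.128.0 - 133.244.191.255) -> Router U
  133.244.128.0/19 (133.244.128.0 - 133.244.159.255) -> Router N
More-specific entries that do NOT match:
  133.244.152.232/29 (133.244.152.232 - 133.244.152.239) does not contain 133.244.152.229
  133.244.154.0/23 (133.244.154.0 - 133.244.155.255) does not contain 133.244.152.229
  132.244.152.0/22 (132.244.152.0 - 132.244.155.255) does not contain 133.244.152.229
Longest matching prefix is /19 -> next hop Router N.

Router N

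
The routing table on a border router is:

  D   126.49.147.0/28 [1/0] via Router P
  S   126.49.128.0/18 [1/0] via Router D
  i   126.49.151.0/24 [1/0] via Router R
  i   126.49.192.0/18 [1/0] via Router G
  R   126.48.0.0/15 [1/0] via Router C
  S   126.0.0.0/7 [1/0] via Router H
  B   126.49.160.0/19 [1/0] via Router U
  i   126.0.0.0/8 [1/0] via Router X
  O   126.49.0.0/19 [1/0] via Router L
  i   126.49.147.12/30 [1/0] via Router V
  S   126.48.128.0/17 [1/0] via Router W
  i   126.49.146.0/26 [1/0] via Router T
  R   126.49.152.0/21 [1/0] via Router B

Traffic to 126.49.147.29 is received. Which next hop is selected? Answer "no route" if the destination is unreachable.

Routes whose prefix contains 126.49.147.29:
  126.0.0.0/7 (126.0.0.0 - 127.255.255.255) -> Router H
  126.0.0.0/8 (126.0.0.0 - 126.255.255.255) -> Router X
  126.48.0.0/15 (126.48.0.0 - 126.49.255.255) -> Router C
  126.49.128.0/18 (126.49.128.0 - 126.49.191.255) -> Router D
More-specific entries that do NOT match:
  126.49.147.12/30 (126.49.147.12 - 126.49.147.15) does not contain 126.49.147.29
  126.49.147.0/28 (126.49.147.0 - 126.49.147.15) does not contain 126.49.147.29
  126.49.146.0/26 (126.49.146.0 - 126.49.146.63) does not contain 126.49.147.29
  126.49.151.0/24 (126.49.151.0 - 126.49.151.255) does not contain 126.49.147.29
  126.49.152.0/21 (126.49.152.0 - 126.49.159.255) does not contain 126.49.147.29
  126.49.160.0/19 (126.49.160.0 - 126.49.191.255) does not contain 126.49.147.29
  126.49.0.0/19 (126.49.0.0 - 126.49.31.255) does not contain 126.49.147.29
Longest matching prefix is /18 -> next hop Router D.

Router D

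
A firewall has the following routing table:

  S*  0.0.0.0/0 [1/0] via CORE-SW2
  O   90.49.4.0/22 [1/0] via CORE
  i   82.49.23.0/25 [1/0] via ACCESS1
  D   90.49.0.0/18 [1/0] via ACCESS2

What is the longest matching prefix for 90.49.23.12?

90.49.0.0/18

Entries matching 90.49.23.12:
  0.0.0.0/0 (default, matches everything)
  90.49.0.0/18 (90.49.0.0 - 90.49.63.255)
Most specific is 90.49.0.0/18.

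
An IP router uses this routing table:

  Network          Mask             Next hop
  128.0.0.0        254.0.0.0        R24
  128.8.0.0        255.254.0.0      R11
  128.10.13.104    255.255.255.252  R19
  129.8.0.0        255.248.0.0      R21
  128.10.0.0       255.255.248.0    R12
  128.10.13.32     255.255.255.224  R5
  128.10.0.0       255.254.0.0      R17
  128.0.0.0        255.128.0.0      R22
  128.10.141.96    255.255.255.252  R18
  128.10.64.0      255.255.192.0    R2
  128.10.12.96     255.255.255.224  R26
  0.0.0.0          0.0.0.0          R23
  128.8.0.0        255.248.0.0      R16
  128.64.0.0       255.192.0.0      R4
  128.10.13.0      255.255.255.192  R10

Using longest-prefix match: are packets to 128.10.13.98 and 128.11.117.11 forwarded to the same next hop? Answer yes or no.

yes

128.10.13.98: longest match 128.10.0.0/15 -> R17
128.11.117.11: longest match 128.10.0.0/15 -> R17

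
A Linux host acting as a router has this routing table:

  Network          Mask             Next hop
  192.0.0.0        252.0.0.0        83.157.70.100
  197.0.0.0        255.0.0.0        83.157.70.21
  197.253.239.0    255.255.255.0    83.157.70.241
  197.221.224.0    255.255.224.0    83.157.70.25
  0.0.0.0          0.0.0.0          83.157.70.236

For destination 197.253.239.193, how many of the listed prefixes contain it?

Prefixes containing 197.253.239.193:
  0.0.0.0/0 (default, matches everything)
  197.0.0.0/8 (197.0.0.0 - 197.255.255.255)
  197.253.239.0/24 (197.253.239.0 - 197.253.239.255)
Total matching entries: 3.

3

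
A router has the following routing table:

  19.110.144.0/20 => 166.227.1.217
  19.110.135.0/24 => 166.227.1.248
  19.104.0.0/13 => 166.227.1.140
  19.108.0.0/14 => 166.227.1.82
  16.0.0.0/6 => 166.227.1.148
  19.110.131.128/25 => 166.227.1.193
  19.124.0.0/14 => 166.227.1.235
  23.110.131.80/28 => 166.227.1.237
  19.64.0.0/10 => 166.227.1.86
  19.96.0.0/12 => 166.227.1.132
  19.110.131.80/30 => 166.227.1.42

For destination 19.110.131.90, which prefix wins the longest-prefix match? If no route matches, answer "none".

19.108.0.0/14

Entries matching 19.110.131.90:
  16.0.0.0/6 (16.0.0.0 - 19.255.255.255)
  19.64.0.0/10 (19.64.0.0 - 19.127.255.255)
  19.96.0.0/12 (19.96.0.0 - 19.111.255.255)
  19.104.0.0/13 (19.104.0.0 - 19.111.255.255)
  19.108.0.0/14 (19.108.0.0 - 19.111.255.255)
Most specific is 19.108.0.0/14.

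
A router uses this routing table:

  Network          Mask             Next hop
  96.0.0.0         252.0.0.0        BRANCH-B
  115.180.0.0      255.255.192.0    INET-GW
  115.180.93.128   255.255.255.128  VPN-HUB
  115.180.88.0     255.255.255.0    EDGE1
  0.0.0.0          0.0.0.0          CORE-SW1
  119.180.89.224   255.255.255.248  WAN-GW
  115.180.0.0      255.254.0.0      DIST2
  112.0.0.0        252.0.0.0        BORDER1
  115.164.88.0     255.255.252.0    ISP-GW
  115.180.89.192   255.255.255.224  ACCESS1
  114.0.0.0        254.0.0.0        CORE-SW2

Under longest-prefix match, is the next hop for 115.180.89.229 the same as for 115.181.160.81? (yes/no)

115.180.89.229: longest match 115.180.0.0/15 -> DIST2
115.181.160.81: longest match 115.180.0.0/15 -> DIST2

yes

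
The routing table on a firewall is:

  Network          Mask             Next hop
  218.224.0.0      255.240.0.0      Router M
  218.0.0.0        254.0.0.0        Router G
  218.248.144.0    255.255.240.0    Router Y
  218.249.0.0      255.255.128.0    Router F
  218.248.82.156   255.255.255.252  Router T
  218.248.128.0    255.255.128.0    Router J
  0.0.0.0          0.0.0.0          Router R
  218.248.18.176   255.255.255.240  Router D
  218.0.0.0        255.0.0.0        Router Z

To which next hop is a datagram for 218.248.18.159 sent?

Routes whose prefix contains 218.248.18.159:
  0.0.0.0/0 (default, matches everything) -> Router R
  218.0.0.0/7 (218.0.0.0 - 219.255.255.255) -> Router G
  218.0.0.0/8 (218.0.0.0 - 218.255.255.255) -> Router Z
More-specific entries that do NOT match:
  218.248.82.156/30 (218.248.82.156 - 218.248.82.159) does not contain 218.248.18.159
  218.248.18.176/28 (218.248.18.176 - 218.248.18.191) does not contain 218.248.18.159
  218.248.144.0/20 (218.248.144.0 - 218.248.159.255) does not contain 218.248.18.159
  218.249.0.0/17 (218.249.0.0 - 218.249.127.255) does not contain 218.248.18.159
  218.248.128.0/17 (218.248.128.0 - 218.248.255.255) does not contain 218.248.18.159
  218.224.0.0/12 (218.224.0.0 - 218.239.255.255) does not contain 218.248.18.159
Longest matching prefix is /8 -> next hop Router Z.

Router Z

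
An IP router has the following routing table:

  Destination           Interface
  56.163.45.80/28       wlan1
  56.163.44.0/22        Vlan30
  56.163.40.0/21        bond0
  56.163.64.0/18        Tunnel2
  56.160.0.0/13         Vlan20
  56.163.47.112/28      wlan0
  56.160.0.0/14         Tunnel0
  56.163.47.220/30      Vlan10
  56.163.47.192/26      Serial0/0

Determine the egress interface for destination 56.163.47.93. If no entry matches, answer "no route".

Vlan30

Routes whose prefix contains 56.163.47.93:
  56.160.0.0/13 (56.160.0.0 - 56.167.255.255) -> Vlan20
  56.160.0.0/14 (56.160.0.0 - 56.163.255.255) -> Tunnel0
  56.163.40.0/21 (56.163.40.0 - 56.163.47.255) -> bond0
  56.163.44.0/22 (56.163.44.0 - 56.163.47.255) -> Vlan30
More-specific entries that do NOT match:
  56.163.47.220/30 (56.163.47.220 - 56.163.47.223) does not contain 56.163.47.93
  56.163.45.80/28 (56.163.45.80 - 56.163.45.95) does not contain 56.163.47.93
  56.163.47.112/28 (56.163.47.112 - 56.163.47.127) does not contain 56.163.47.93
  56.163.47.192/26 (56.163.47.192 - 56.163.47.255) does not contain 56.163.47.93
Longest matching prefix is /22 -> interface Vlan30.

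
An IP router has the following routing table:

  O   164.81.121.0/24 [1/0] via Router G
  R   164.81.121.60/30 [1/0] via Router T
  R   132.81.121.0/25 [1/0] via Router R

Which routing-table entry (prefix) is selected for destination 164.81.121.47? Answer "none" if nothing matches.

164.81.121.0/24

Entries matching 164.81.121.47:
  164.81.121.0/24 (164.81.121.0 - 164.81.121.255)
Most specific is 164.81.121.0/24.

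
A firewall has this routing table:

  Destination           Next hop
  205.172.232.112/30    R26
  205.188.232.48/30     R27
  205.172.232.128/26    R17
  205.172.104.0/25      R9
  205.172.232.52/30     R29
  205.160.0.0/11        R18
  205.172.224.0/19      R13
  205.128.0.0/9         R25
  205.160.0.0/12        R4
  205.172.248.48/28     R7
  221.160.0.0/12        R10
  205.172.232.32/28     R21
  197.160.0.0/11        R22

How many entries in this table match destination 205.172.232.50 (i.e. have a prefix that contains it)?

Prefixes containing 205.172.232.50:
  205.128.0.0/9 (205.128.0.0 - 205.255.255.255)
  205.160.0.0/11 (205.160.0.0 - 205.191.255.255)
  205.160.0.0/12 (205.160.0.0 - 205.175.255.255)
  205.172.224.0/19 (205.172.224.0 - 205.172.255.255)
Total matching entries: 4.

4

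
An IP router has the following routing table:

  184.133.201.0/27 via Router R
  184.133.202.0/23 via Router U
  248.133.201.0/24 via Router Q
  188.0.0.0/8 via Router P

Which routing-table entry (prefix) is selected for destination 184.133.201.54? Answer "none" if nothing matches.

184.133.201.54 is outside every listed prefix and there is no default route.

none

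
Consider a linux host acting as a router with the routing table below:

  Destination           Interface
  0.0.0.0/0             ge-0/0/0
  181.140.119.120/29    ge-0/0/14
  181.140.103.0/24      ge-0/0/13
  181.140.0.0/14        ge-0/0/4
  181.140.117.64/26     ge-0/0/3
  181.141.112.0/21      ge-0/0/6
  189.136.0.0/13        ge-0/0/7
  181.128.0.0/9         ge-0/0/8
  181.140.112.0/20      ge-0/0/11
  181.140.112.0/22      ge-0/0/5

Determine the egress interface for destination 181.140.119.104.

Routes whose prefix contains 181.140.119.104:
  0.0.0.0/0 (default, matches everything) -> ge-0/0/0
  181.128.0.0/9 (181.128.0.0 - 181.255.255.255) -> ge-0/0/8
  181.140.0.0/14 (181.140.0.0 - 181.143.255.255) -> ge-0/0/4
  181.140.112.0/20 (181.140.112.0 - 181.140.127.255) -> ge-0/0/11
More-specific entries that do NOT match:
  181.140.119.120/29 (181.140.119.120 - 181.140.119.127) does not contain 181.140.119.104
  181.140.117.64/26 (181.140.117.64 - 181.140.117.127) does not contain 181.140.119.104
  181.140.103.0/24 (181.140.103.0 - 181.140.103.255) does not contain 181.140.119.104
  181.140.112.0/22 (181.140.112.0 - 181.140.115.255) does not contain 181.140.119.104
  181.141.112.0/21 (181.141.112.0 - 181.141.119.255) does not contain 181.140.119.104
Longest matching prefix is /20 -> interface ge-0/0/11.

ge-0/0/11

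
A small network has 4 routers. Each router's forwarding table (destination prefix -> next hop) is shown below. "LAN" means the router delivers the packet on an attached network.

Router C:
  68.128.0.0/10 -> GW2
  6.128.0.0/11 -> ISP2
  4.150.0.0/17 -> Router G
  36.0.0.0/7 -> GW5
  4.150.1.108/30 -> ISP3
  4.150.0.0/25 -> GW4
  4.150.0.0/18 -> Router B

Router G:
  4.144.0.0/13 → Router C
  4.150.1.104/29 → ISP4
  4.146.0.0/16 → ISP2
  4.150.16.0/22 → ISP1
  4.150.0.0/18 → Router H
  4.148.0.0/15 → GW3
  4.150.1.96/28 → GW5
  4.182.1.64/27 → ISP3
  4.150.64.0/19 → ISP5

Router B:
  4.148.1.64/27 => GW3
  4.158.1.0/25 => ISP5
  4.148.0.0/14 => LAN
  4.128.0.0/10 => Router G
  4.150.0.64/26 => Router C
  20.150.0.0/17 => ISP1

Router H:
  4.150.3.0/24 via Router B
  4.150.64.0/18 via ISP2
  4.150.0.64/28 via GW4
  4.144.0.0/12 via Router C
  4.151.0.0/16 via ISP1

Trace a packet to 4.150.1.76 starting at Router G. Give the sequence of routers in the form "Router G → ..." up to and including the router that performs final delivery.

At Router G: longest match for 4.150.1.76 is 4.150.0.0/18 -> Router H
At Router H: longest match for 4.150.1.76 is 4.144.0.0/12 -> Router C
At Router C: longest match for 4.150.1.76 is 4.150.0.0/18 -> Router B
At Router B: longest match for 4.150.1.76 is 4.148.0.0/14 -> LAN

Router G → Router H → Router C → Router B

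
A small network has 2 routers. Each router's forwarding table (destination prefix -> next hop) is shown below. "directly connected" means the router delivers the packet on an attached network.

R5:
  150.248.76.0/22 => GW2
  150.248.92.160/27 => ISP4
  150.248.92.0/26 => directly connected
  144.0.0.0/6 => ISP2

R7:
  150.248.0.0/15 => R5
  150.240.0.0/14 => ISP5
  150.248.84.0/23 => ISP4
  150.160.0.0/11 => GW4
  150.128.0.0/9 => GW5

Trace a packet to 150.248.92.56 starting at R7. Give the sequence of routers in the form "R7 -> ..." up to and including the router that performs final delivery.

At R7: longest match for 150.248.92.56 is 150.248.0.0/15 -> R5
At R5: longest match for 150.248.92.56 is 150.248.92.0/26 -> directly connected

R7 -> R5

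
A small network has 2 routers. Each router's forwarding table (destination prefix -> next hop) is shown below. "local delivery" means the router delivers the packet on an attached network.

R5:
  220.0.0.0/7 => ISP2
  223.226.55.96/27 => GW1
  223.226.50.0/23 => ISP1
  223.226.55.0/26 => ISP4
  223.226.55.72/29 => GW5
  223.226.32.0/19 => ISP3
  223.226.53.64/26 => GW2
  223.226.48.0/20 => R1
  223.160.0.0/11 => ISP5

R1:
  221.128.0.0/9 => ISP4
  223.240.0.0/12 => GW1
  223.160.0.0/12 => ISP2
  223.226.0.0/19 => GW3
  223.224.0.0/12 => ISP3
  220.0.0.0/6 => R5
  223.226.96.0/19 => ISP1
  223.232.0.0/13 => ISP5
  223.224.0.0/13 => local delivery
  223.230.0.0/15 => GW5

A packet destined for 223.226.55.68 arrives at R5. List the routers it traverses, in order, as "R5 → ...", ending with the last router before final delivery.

R5 → R1

At R5: longest match for 223.226.55.68 is 223.226.48.0/20 -> R1
At R1: longest match for 223.226.55.68 is 223.224.0.0/13 -> local delivery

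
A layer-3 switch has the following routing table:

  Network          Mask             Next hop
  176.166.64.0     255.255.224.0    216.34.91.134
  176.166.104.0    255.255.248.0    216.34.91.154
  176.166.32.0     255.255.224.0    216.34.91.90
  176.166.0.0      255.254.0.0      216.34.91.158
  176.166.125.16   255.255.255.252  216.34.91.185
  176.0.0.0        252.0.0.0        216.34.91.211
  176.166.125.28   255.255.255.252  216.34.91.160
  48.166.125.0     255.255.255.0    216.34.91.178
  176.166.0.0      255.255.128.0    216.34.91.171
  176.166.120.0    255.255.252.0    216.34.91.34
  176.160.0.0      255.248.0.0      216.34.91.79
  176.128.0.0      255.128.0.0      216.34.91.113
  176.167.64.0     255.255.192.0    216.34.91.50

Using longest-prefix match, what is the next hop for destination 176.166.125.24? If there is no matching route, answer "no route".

216.34.91.171

Routes whose prefix contains 176.166.125.24:
  176.0.0.0/6 (176.0.0.0 - 179.255.255.255) -> 216.34.91.211
  176.128.0.0/9 (176.128.0.0 - 176.255.255.255) -> 216.34.91.113
  176.160.0.0/13 (176.160.0.0 - 176.167.255.255) -> 216.34.91.79
  176.166.0.0/15 (176.166.0.0 - 176.167.255.255) -> 216.34.91.158
  176.166.0.0/17 (176.166.0.0 - 176.166.127.255) -> 216.34.91.171
More-specific entries that do NOT match:
  176.166.125.16/30 (176.166.125.16 - 176.166.125.19) does not contain 176.166.125.24
  176.166.125.28/30 (176.166.125.28 - 176.166.125.31) does not contain 176.166.125.24
  48.166.125.0/24 (48.166.125.0 - 48.166.125.255) does not contain 176.166.125.24
  176.166.120.0/22 (176.166.120.0 - 176.166.123.255) does not contain 176.166.125.24
  176.166.104.0/21 (176.166.104.0 - 176.166.111.255) does not contain 176.166.125.24
  176.166.64.0/19 (176.166.64.0 - 176.166.95.255) does not contain 176.166.125.24
  176.166.32.0/19 (176.166.32.0 - 176.166.63.255) does not contain 176.166.125.24
  176.167.64.0/18 (176.167.64.0 - 176.167.127.255) does not contain 176.166.125.24
Longest matching prefix is /17 -> next hop 216.34.91.171.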